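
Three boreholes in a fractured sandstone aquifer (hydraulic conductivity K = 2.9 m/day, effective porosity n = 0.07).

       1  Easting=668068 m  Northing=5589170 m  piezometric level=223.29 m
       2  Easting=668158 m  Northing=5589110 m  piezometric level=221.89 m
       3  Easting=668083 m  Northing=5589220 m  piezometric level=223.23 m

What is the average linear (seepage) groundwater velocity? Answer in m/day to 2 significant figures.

0.58 m/day

Differences from 1: to 2 (Δx, Δy, Δh) = (90, -60, -1.40); to 3 = (15, 50, -0.06).
Solve a·Δx + b·Δy = Δh: det = 90·50 − 15·(-60) = 5400.
∂h/∂x = [(-1.40)·50 − (-0.06)·(-60)] / 5400 = -0.01363
∂h/∂y = [90·(-0.06) − 15·(-1.40)] / 5400 = +0.002889
|∇h| = √(-0.01363² + 0.002889²) = 0.01393
Seepage velocity v = K·i/n = 2.9 × 0.01393 / 0.07 = 0.5771 m/day.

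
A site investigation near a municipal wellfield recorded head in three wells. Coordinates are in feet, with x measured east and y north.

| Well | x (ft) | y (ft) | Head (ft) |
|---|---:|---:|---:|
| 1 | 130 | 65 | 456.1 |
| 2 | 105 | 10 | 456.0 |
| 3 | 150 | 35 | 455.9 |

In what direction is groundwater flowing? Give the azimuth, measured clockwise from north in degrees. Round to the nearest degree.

131°

With h = a·x + b·y + c and 1 as origin, the differences give:
  (-25)·a + (-55)·b = -0.1
  20·a + (-30)·b = -0.2
Eliminate b (×(-30) and ×(-55), subtract): 1850·a = -8.00 → a = ∂h/∂x = -0.004324
Back-substitute: b = ∂h/∂y = +0.003784.
Flow direction (−∇h) has components (+0.004324 E, -0.003784 N).
Azimuth = atan2(E, N) = atan2(+0.004324, -0.003784) = 131.2° ≈ 131°.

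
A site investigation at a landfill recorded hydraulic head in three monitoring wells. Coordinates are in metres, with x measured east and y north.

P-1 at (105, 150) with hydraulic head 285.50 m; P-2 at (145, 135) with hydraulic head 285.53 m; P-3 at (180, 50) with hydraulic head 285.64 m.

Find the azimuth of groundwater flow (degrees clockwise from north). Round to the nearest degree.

345°

With h = a·x + b·y + c and P-1 as origin, the differences give:
  40·a + (-15)·b = +0.03
  75·a + (-100)·b = +0.14
Eliminate b (×(-100) and ×(-15), subtract): -2875·a = -0.900 → a = ∂h/∂x = +0.0003130
Back-substitute: b = ∂h/∂y = -0.001165.
Flow direction (−∇h) has components (-0.0003130 E, +0.001165 N).
Azimuth = atan2(E, N) = atan2(-0.0003130, +0.001165) = 345.0° ≈ 345°.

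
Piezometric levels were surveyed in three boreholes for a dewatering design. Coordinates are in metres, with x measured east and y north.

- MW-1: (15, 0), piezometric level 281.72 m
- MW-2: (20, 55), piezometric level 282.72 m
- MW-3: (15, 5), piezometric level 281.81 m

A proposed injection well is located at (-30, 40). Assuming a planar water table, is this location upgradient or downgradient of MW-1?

upgradient

Differences from MW-1: to MW-2 (Δx, Δy, Δh) = (5, 55, +1.00); to MW-3 = (0, 5, +0.09).
Determinant of the coordinate differences = 5·5 − 0·55 = 25.
∂h/∂x = [(+1.00)·5 − (+0.09)·55] / 25 = +0.002000
∂h/∂y = [5·(+0.09) − 0·(+1.00)] / 25 = +0.01800
Head at (-30, 40) = 281.72 + (+0.002000)·(-45) + (+0.01800)·(40) = 282.35 m.
That is higher than the 281.72 m at MW-1, so the point is upgradient.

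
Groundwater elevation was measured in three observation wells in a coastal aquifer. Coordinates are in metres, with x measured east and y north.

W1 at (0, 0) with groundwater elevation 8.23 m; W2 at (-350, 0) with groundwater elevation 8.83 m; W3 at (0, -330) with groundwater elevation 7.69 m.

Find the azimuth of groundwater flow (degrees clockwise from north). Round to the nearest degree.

134°

∂h/∂x = (8.83 − 8.23) / (-350 − 0) = -0.001714
∂h/∂y = (7.69 − 8.23) / (-330 − 0) = +0.001636
Flow direction (−∇h) has components (+0.001714 E, -0.001636 N).
Azimuth = atan2(E, N) = atan2(+0.001714, -0.001636) = 133.7° ≈ 134°.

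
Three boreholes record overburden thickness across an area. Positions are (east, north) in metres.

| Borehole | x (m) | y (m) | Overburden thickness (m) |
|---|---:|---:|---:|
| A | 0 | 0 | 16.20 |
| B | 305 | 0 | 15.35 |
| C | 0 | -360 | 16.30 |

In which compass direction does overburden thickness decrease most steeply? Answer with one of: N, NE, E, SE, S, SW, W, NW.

∂d/∂x = (15.35 − 16.20) / (305 − 0) = -0.002787
∂d/∂y = (16.30 − 16.20) / (-360 − 0) = -0.0002778
Steepest decrease is along −∇f = (+0.002787 E, +0.0002778 N) → east.

E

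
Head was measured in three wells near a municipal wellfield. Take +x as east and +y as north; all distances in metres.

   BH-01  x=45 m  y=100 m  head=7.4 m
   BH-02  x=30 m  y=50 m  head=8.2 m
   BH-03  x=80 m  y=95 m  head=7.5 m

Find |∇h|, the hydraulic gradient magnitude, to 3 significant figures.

0.0162

Differences from BH-01: to BH-02 (Δx, Δy, Δh) = (-15, -50, +0.8); to BH-03 = (35, -5, +0.1).
Solve a·Δx + b·Δy = Δh: det = (-15)·(-5) − 35·(-50) = 1825.
∂h/∂x = [(+0.8)·(-5) − (+0.1)·(-50)] / 1825 = +0.0005479
∂h/∂y = [(-15)·(+0.1) − 35·(+0.8)] / 1825 = -0.01616
|∇h| = √(0.0005479² + -0.01616²) = 0.01617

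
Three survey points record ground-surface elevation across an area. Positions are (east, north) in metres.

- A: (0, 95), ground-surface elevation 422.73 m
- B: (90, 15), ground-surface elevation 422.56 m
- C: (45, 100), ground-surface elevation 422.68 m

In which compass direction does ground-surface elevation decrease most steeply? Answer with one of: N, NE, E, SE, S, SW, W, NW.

With z = a·x + b·y + c and A as origin, the differences give:
  90·a + (-80)·b = -0.17
  45·a + 5·b = -0.05
Eliminate b (×5 and ×(-80), subtract): 4050·a = -4.850 → a = ∂z/∂x = -0.001198
Back-substitute: b = ∂z/∂y = +0.0007778.
Steepest decrease is along −∇f = (+0.001198 E, -0.0007778 N) → southeast.

SE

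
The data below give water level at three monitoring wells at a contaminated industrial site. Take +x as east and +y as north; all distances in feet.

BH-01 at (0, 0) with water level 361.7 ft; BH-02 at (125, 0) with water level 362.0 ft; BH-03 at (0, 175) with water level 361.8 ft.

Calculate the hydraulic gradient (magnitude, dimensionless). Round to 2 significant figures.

∂h/∂x = (362.0 − 361.7) / (125 − 0) = +0.002400
∂h/∂y = (361.8 − 361.7) / (175 − 0) = +0.0005714
|∇h| = √(0.002400² + 0.0005714²) = 0.002467

0.0025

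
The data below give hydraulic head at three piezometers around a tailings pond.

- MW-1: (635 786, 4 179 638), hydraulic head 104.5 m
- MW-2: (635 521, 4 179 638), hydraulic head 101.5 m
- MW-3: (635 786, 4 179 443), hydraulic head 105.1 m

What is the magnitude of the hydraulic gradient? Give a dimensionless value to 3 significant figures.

∂h/∂x = (101.5 − 104.5) / (635521 − 635786) = +0.01132
∂h/∂y = (105.1 − 104.5) / (4179443 − 4179638) = -0.003077
|∇h| = √(0.01132² + -0.003077²) = 0.01173

0.0117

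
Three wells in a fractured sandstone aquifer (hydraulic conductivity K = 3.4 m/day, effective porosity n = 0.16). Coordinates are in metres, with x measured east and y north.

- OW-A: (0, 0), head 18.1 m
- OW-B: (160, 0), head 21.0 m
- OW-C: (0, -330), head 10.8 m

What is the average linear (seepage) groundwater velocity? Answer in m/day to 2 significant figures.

0.61 m/day

∂h/∂x = (21.0 − 18.1) / (160 − 0) = +0.01812
∂h/∂y = (10.8 − 18.1) / (-330 − 0) = +0.02212
|∇h| = √(0.01812² + 0.02212²) = 0.02859
Seepage velocity v = K·i/n = 3.4 × 0.02859 / 0.16 = 0.6075 m/day.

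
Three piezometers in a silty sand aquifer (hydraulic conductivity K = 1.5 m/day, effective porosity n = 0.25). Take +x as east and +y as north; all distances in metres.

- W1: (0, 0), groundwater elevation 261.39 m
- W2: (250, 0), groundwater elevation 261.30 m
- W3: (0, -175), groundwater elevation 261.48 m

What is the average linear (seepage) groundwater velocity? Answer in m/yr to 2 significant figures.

∂h/∂x = (261.30 − 261.39) / (250 − 0) = -0.0003600
∂h/∂y = (261.48 − 261.39) / (-175 − 0) = -0.0005143
|∇h| = √(-0.0003600² + -0.0005143²) = 0.0006278
Seepage velocity v = K·i/n = 1.5 × 0.0006278 / 0.25 = 0.003767 m/day = 1.376 m/yr.

1.4 m/yr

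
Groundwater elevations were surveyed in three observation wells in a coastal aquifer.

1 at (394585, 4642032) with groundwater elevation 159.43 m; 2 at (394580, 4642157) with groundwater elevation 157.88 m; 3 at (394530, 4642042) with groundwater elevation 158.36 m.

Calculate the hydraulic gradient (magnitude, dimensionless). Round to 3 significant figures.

0.0209

With h = a·x + b·y + c and 1 as origin, the differences give:
  (-5)·a + 125·b = -1.55
  (-55)·a + 10·b = -1.07
Eliminate b (×10 and ×125, subtract): 6825·a = 118.250 → a = ∂h/∂x = +0.01733
Back-substitute: b = ∂h/∂y = -0.01171.
|∇h| = √(0.01733² + -0.01171²) = 0.02092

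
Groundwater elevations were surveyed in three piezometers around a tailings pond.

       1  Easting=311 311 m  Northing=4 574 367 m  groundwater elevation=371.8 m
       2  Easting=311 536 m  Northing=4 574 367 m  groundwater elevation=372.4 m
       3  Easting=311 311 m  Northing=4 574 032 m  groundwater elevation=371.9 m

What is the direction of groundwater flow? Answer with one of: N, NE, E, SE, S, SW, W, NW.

∂h/∂x = (372.4 − 371.8) / (311536 − 311311) = +0.002667
∂h/∂y = (371.9 − 371.8) / (4574032 − 4574367) = -0.0002985
Flow = −∇h = (-0.002667 east, +0.0002985 north), which points west.

W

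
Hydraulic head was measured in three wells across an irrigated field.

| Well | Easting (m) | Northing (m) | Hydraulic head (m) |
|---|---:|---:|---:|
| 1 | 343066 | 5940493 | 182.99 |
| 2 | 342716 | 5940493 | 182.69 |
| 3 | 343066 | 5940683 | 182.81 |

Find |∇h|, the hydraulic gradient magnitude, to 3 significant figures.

∂h/∂x = (182.69 − 182.99) / (342716 − 343066) = +0.0008571
∂h/∂y = (182.81 − 182.99) / (5940683 − 5940493) = -0.0009474
|∇h| = √(0.0008571² + -0.0009474²) = 0.001278

0.00128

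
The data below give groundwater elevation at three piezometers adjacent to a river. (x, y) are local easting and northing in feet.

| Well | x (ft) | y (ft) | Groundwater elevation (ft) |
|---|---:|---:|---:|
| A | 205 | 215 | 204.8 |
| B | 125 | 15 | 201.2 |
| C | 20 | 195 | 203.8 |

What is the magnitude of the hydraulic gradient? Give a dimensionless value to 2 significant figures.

0.017

Differences from A: to B (Δx, Δy, Δh) = (-80, -200, -3.6); to C = (-185, -20, -1.0).
Determinant of the coordinate differences = (-80)·(-20) − (-185)·(-200) = -35400.
∂h/∂x = [(-3.6)·(-20) − (-1.0)·(-200)] / -35400 = +0.003616
∂h/∂y = [(-80)·(-1.0) − (-185)·(-3.6)] / -35400 = +0.01655
|∇h| = √(0.003616² + 0.01655²) = 0.01694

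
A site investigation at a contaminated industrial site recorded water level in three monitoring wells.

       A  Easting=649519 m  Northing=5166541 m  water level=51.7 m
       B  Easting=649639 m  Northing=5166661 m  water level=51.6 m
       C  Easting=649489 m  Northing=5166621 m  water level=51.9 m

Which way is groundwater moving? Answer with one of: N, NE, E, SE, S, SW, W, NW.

Three-point gradient (reference A): Δ to B = (120, 120, -0.1), Δ to C = (-30, 80, +0.2).
∂h/∂x = -0.002424, ∂h/∂y = +0.001591 (det = 13200).
Flow = −∇h = (+0.002424 east, -0.001591 north), which points southeast.

SE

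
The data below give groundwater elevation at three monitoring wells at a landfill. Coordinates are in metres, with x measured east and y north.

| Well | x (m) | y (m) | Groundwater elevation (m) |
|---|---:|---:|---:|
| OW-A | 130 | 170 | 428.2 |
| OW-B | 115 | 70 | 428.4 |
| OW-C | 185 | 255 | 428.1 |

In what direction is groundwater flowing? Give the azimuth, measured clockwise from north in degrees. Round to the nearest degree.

324°

Differences from OW-A: to OW-B (Δx, Δy, Δh) = (-15, -100, +0.2); to OW-C = (55, 85, -0.1).
Solve a·Δx + b·Δy = Δh: det = (-15)·85 − 55·(-100) = 4225.
∂h/∂x = [(+0.2)·85 − (-0.1)·(-100)] / 4225 = +0.001657
∂h/∂y = [(-15)·(-0.1) − 55·(+0.2)] / 4225 = -0.002249
Flow direction (−∇h) has components (-0.001657 E, +0.002249 N).
Azimuth = atan2(E, N) = atan2(-0.001657, +0.002249) = 323.6° ≈ 324°.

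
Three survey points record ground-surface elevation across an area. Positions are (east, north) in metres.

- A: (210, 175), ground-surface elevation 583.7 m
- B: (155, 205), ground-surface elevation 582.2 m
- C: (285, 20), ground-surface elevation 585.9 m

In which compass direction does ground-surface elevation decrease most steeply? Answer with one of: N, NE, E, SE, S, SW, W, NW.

Three-point gradient (reference A): Δ to B = (-55, 30, -1.5), Δ to C = (75, -155, +2.2).
∂z/∂x = +0.02653, ∂z/∂y = -0.001355 (det = 6275).
Steepest decrease is along −∇f = (-0.02653 E, +0.001355 N) → west.

W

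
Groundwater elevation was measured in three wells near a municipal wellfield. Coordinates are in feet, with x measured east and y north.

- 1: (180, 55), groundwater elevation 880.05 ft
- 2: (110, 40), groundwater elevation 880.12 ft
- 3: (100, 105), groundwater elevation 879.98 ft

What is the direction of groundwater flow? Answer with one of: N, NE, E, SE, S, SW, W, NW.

N

Differences from 1: to 2 (Δx, Δy, Δh) = (-70, -15, +0.07); to 3 = (-80, 50, -0.07).
Solve a·Δx + b·Δy = Δh: det = (-70)·50 − (-80)·(-15) = -4700.
∂h/∂x = [(+0.07)·50 − (-0.07)·(-15)] / -4700 = -0.0005213
∂h/∂y = [(-70)·(-0.07) − (-80)·(+0.07)] / -4700 = -0.002234
Flow = −∇h = (+0.0005213 east, +0.002234 north), which points north.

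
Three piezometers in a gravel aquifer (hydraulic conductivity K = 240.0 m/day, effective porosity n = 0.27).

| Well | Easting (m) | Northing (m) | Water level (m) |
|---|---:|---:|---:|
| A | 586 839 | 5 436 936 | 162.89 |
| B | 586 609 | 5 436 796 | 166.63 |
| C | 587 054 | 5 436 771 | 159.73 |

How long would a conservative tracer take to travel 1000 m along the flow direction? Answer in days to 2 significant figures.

72 days

Differences from A: to B (Δx, Δy, Δh) = (-230, -140, +3.74); to C = (215, -165, -3.16).
Solve a·Δx + b·Δy = Δh: det = (-230)·(-165) − 215·(-140) = 68050.
∂h/∂x = [(+3.74)·(-165) − (-3.16)·(-140)] / 68050 = -0.01557
∂h/∂y = [(-230)·(-3.16) − 215·(+3.74)] / 68050 = -0.001136
|∇h| = √(-0.01557² + -0.001136²) = 0.01561
Seepage velocity v = K·i/n = 240.0 × 0.01561 / 0.27 = 13.88 m/day.
t = 1000 / 13.88 = 72.05 days.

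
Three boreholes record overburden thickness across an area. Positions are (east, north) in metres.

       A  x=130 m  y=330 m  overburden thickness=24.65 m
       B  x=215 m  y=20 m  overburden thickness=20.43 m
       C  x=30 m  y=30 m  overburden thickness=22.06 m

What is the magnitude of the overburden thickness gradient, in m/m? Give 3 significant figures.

0.0140 m/m

Three-point gradient (reference A): Δ to B = (85, -310, -4.22), Δ to C = (-100, -300, -2.59).
∂d/∂x = -0.008196, ∂d/∂y = +0.01137 (det = -56500).
|∇f| = √(-0.008196² + 0.01137²) = 0.01402 m/m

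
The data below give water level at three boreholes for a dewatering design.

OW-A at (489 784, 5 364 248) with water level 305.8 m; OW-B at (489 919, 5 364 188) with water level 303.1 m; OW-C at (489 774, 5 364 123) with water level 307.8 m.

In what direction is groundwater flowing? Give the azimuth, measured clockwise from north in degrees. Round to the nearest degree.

062°

Three-point gradient (reference OW-A): Δ to OW-B = (135, -60, -2.7), Δ to OW-C = (-10, -125, +2.0).
∂h/∂x = -0.02618, ∂h/∂y = -0.01391 (det = -17475).
Flow direction (−∇h) has components (+0.02618 E, +0.01391 N).
Azimuth = atan2(E, N) = atan2(+0.02618, +0.01391) = 62.0° ≈ 062°.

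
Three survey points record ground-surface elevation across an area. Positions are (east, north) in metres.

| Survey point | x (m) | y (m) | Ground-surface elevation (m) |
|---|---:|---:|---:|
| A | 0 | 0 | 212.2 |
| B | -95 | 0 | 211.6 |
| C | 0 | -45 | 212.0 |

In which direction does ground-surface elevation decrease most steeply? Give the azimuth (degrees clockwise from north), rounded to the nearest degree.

∂z/∂x = (211.6 − 212.2) / (-95 − 0) = +0.006316
∂z/∂y = (212.0 − 212.2) / (-45 − 0) = +0.004444
Steepest decrease is along −∇f: components (-0.006316 E, -0.004444 N).
Azimuth = atan2(-0.006316, -0.004444) = 234.9° ≈ 235°.

235°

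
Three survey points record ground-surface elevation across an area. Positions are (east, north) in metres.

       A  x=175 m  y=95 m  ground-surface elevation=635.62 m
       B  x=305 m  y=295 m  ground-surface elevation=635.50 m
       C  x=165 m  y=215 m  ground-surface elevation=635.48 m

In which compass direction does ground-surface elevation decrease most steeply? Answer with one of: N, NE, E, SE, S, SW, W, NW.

Taking A as reference: B−A = (130, 200, -0.12); C−A = (-10, 120, -0.14).
Solve a·Δx + b·Δy = Δz: det = 130·120 − (-10)·200 = 17600.
∂z/∂x = [(-0.12)·120 − (-0.14)·200] / 17600 = +0.0007727
∂z/∂y = [130·(-0.14) − (-10)·(-0.12)] / 17600 = -0.001102
Steepest decrease is along −∇f = (-0.0007727 E, +0.001102 N) → northwest.

NW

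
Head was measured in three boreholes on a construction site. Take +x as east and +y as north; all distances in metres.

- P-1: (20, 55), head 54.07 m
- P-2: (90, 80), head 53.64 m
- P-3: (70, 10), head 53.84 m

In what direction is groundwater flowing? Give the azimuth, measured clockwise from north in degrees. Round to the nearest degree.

078°

Taking P-1 as reference: P-2−P-1 = (70, 25, -0.43); P-3−P-1 = (50, -45, -0.23).
Solve a·Δx + b·Δy = Δh: det = 70·(-45) − 50·25 = -4400.
∂h/∂x = [(-0.43)·(-45) − (-0.23)·25] / -4400 = -0.005705
∂h/∂y = [70·(-0.23) − 50·(-0.43)] / -4400 = -0.001227
Flow direction (−∇h) has components (+0.005705 E, +0.001227 N).
Azimuth = atan2(E, N) = atan2(+0.005705, +0.001227) = 77.9° ≈ 078°.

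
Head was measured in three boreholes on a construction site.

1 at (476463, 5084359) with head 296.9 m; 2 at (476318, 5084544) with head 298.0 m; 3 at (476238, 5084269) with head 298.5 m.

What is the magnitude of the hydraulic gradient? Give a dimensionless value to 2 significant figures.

0.0072

With h = a·x + b·y + c and 1 as origin, the differences give:
  (-145)·a + 185·b = +1.1
  (-225)·a + (-90)·b = +1.6
Eliminate b (×(-90) and ×185, subtract): 54675·a = -395.00 → a = ∂h/∂x = -0.007225
Back-substitute: b = ∂h/∂y = +0.0002835.
|∇h| = √(-0.007225² + 0.0002835²) = 0.007231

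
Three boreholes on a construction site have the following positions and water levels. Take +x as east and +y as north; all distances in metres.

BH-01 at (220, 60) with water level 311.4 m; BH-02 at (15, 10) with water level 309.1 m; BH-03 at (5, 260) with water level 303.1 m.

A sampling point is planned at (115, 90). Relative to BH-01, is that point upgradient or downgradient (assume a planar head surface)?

downgradient

Three-point gradient (reference BH-01): Δ to BH-02 = (-205, -50, -2.3), Δ to BH-03 = (-215, 200, -8.3).
∂h/∂x = +0.01691, ∂h/∂y = -0.02332 (det = -51750).
Head at (115, 90) = 311.4 + (+0.01691)·(-105) + (-0.02332)·(30) = 308.92 m.
That is lower than the 311.4 m at BH-01, so the point is downgradient.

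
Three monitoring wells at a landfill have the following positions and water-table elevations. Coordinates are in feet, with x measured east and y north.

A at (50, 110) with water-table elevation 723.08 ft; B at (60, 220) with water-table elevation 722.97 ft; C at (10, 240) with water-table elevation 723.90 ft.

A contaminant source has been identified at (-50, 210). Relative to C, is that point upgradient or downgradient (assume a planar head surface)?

With h = a·x + b·y + c and A as origin, the differences give:
  10·a + 110·b = -0.11
  (-40)·a + 130·b = +0.82
Eliminate b (×130 and ×110, subtract): 5700·a = -104.500 → a = ∂h/∂x = -0.01833
Back-substitute: b = ∂h/∂y = +0.0006667.
Head at (-50, 210) = 723.08 + (-0.01833)·(-100) + (+0.0006667)·(100) = 724.98 ft.
That is higher than the 723.90 ft at C, so the point is upgradient.

upgradient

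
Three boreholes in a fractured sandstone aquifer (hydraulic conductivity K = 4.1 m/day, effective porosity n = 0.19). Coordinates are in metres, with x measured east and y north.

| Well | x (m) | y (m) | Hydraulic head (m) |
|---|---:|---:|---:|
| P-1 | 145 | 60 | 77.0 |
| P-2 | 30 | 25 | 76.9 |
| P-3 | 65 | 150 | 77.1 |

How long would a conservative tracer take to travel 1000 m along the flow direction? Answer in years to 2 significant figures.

82 years

Three-point gradient (reference P-1): Δ to P-2 = (-115, -35, -0.1), Δ to P-3 = (-80, 90, +0.1).
∂h/∂x = +0.0004183, ∂h/∂y = +0.001483 (det = -13150).
|∇h| = √(0.0004183² + 0.001483²) = 0.001541
Seepage velocity v = K·i/n = 4.1 × 0.001541 / 0.19 = 0.03325 m/day.
t = 1000 / 0.03325 = 3.008e+04 days = 82.4 years.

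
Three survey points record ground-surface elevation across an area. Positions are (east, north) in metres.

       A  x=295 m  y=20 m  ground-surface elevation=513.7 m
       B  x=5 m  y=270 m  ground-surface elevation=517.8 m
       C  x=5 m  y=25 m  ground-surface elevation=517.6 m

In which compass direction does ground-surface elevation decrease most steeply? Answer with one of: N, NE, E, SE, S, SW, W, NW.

E

Taking A as reference: B−A = (-290, 250, +4.1); C−A = (-290, 5, +3.9).
Solve a·Δx + b·Δy = Δz: det = (-290)·5 − (-290)·250 = 71050.
∂z/∂x = [(+4.1)·5 − (+3.9)·250] / 71050 = -0.01343
∂z/∂y = [(-290)·(+3.9) − (-290)·(+4.1)] / 71050 = +0.0008163
Steepest decrease is along −∇f = (+0.01343 E, -0.0008163 N) → east.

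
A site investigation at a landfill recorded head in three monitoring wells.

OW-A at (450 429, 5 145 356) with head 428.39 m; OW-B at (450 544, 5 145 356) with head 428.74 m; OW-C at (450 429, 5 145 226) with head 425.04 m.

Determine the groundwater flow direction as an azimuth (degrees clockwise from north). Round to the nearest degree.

∂h/∂x = (428.74 − 428.39) / (450544 − 450429) = +0.003043
∂h/∂y = (425.04 − 428.39) / (5145226 − 5145356) = +0.02577
Flow direction (−∇h) has components (-0.003043 E, -0.02577 N).
Azimuth = atan2(E, N) = atan2(-0.003043, -0.02577) = 186.7° ≈ 187°.

187°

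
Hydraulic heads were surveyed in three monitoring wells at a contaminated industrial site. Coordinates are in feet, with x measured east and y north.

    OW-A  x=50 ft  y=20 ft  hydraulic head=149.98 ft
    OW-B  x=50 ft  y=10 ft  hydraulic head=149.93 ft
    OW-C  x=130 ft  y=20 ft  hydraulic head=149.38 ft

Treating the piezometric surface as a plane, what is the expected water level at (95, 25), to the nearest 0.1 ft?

149.7 ft

Three-point gradient (reference OW-A): Δ to OW-B = (0, -10, -0.05), Δ to OW-C = (80, 0, -0.60).
∂h/∂x = -0.007500, ∂h/∂y = +0.005000 (det = 800).
h(95, 25) = 149.98 + (-0.007500)·(45) + (+0.005000)·(5) = 149.98 -0.337 +0.025 = 149.667 ft.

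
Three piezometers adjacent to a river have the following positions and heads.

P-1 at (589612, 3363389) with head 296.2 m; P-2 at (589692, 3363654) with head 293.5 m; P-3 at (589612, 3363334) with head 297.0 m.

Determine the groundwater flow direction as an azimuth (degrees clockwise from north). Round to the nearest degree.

315°

Differences from P-1: to P-2 (Δx, Δy, Δh) = (80, 265, -2.7); to P-3 = (0, -55, +0.8).
Solve a·Δx + b·Δy = Δh: det = 80·(-55) − 0·265 = -4400.
∂h/∂x = [(-2.7)·(-55) − (+0.8)·265] / -4400 = +0.01443
∂h/∂y = [80·(+0.8) − 0·(-2.7)] / -4400 = -0.01455
Flow direction (−∇h) has components (-0.01443 E, +0.01455 N).
Azimuth = atan2(E, N) = atan2(-0.01443, +0.01455) = 315.2° ≈ 315°.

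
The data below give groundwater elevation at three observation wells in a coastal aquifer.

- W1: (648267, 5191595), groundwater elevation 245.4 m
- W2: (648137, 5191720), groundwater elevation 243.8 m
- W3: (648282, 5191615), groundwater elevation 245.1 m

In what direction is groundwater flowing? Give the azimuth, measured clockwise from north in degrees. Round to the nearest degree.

005°

Differences from W1: to W2 (Δx, Δy, Δh) = (-130, 125, -1.6); to W3 = (15, 20, -0.3).
Determinant of the coordinate differences = (-130)·20 − 15·125 = -4475.
∂h/∂x = [(-1.6)·20 − (-0.3)·125] / -4475 = -0.001229
∂h/∂y = [(-130)·(-0.3) − 15·(-1.6)] / -4475 = -0.01408
Flow direction (−∇h) has components (+0.001229 E, +0.01408 N).
Azimuth = atan2(E, N) = atan2(+0.001229, +0.01408) = 5.0° ≈ 005°.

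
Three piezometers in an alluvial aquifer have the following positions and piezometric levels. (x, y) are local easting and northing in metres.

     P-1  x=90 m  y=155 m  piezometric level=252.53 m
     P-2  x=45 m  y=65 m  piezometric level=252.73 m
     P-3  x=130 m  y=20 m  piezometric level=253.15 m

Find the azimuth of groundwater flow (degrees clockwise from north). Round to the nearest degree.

With h = a·x + b·y + c and P-1 as origin, the differences give:
  (-45)·a + (-90)·b = +0.20
  40·a + (-135)·b = +0.62
Eliminate b (×(-135) and ×(-90), subtract): 9675·a = 28.800 → a = ∂h/∂x = +0.002977
Back-substitute: b = ∂h/∂y = -0.003711.
Flow direction (−∇h) has components (-0.002977 E, +0.003711 N).
Azimuth = atan2(E, N) = atan2(-0.002977, +0.003711) = 321.3° ≈ 321°.

321°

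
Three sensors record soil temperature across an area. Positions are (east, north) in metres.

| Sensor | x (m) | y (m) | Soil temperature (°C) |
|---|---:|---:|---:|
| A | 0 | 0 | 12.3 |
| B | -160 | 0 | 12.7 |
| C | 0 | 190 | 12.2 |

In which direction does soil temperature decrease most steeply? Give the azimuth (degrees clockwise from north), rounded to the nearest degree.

∂T/∂x = (12.7 − 12.3) / (-160 − 0) = -0.002500
∂T/∂y = (12.2 − 12.3) / (190 − 0) = -0.0005263
Steepest decrease is along −∇f: components (+0.002500 E, +0.0005263 N).
Azimuth = atan2(+0.002500, +0.0005263) = 78.1° ≈ 078°.

078°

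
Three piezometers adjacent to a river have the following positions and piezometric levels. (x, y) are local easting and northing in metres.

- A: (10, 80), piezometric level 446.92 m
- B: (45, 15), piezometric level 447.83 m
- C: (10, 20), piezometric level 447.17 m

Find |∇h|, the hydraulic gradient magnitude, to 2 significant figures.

0.019

With h = a·x + b·y + c and A as origin, the differences give:
  35·a + (-65)·b = +0.91
  0·a + (-60)·b = +0.25
Eliminate b (×(-60) and ×(-65), subtract): -2100·a = -38.350 → a = ∂h/∂x = +0.01826
Back-substitute: b = ∂h/∂y = -0.004167.
|∇h| = √(0.01826² + -0.004167²) = 0.01873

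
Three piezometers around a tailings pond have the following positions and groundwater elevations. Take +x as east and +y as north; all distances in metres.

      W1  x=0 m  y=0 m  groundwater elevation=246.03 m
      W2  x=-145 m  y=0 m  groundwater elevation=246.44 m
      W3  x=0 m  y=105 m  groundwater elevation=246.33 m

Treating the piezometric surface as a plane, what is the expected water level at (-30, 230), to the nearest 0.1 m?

∂h/∂x = (246.44 − 246.03) / (-145 − 0) = -0.002828
∂h/∂y = (246.33 − 246.03) / (105 − 0) = +0.002857
h(-30, 230) = 246.03 + (-0.002828)·(-30) + (+0.002857)·(230) = 246.03 +0.085 +0.657 = 246.772 m.

246.8 m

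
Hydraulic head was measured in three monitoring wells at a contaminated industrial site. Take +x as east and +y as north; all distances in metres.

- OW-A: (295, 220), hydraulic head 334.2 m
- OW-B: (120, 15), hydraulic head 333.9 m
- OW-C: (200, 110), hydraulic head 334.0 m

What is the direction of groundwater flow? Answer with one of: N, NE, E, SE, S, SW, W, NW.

NW

Differences from OW-A: to OW-B (Δx, Δy, Δh) = (-175, -205, -0.3); to OW-C = (-95, -110, -0.2).
Determinant of the coordinate differences = (-175)·(-110) − (-95)·(-205) = -225.
∂h/∂x = [(-0.3)·(-110) − (-0.2)·(-205)] / -225 = +0.03556
∂h/∂y = [(-175)·(-0.2) − (-95)·(-0.3)] / -225 = -0.02889
Flow = −∇h = (-0.03556 east, +0.02889 north), which points northwest.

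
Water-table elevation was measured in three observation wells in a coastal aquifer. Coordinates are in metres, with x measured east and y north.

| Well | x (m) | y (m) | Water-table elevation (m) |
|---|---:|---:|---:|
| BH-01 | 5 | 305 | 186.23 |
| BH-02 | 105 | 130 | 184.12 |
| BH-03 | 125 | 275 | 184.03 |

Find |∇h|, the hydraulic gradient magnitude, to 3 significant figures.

0.0180

Taking BH-01 as reference: BH-02−BH-01 = (100, -175, -2.11); BH-03−BH-01 = (120, -30, -2.20).
Solve a·Δx + b·Δy = Δh: det = 100·(-30) − 120·(-175) = 18000.
∂h/∂x = [(-2.11)·(-30) − (-2.20)·(-175)] / 18000 = -0.01787
∂h/∂y = [100·(-2.20) − 120·(-2.11)] / 18000 = +0.001844
|∇h| = √(-0.01787² + 0.001844²) = 0.01796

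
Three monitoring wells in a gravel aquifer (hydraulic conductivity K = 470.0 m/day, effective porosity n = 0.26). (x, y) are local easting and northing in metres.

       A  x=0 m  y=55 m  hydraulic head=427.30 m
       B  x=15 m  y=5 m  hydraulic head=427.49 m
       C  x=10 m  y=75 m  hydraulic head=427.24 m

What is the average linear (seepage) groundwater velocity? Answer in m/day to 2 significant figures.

6.6 m/day

Taking A as reference: B−A = (15, -50, +0.19); C−A = (10, 20, -0.06).
Determinant of the coordinate differences = 15·20 − 10·(-50) = 800.
∂h/∂x = [(+0.19)·20 − (-0.06)·(-50)] / 800 = +0.0010000
∂h/∂y = [15·(-0.06) − 10·(+0.19)] / 800 = -0.003500
|∇h| = √(0.0010000² + -0.003500²) = 0.00364
Seepage velocity v = K·i/n = 470.0 × 0.00364 / 0.26 = 6.58 m/day.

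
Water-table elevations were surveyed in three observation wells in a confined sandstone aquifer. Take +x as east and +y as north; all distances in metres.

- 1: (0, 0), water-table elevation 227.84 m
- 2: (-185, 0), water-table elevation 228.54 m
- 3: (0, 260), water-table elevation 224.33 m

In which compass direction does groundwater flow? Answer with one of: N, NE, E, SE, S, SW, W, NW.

∂h/∂x = (228.54 − 227.84) / (-185 − 0) = -0.003784
∂h/∂y = (224.33 − 227.84) / (260 − 0) = -0.01350
Flow = −∇h = (+0.003784 east, +0.01350 north), which points north.

N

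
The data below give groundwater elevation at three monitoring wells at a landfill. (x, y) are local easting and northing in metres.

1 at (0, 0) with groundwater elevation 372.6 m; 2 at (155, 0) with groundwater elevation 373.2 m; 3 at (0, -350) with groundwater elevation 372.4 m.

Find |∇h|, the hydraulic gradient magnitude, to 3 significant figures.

∂h/∂x = (373.2 − 372.6) / (155 − 0) = +0.003871
∂h/∂y = (372.4 − 372.6) / (-350 − 0) = +0.0005714
|∇h| = √(0.003871² + 0.0005714²) = 0.003913

0.00391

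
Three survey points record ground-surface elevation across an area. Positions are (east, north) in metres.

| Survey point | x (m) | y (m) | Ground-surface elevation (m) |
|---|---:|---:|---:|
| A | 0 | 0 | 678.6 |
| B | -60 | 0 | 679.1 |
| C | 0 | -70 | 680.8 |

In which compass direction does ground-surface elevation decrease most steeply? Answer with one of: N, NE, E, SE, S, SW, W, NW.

N

∂z/∂x = (679.1 − 678.6) / (-60 − 0) = -0.008333
∂z/∂y = (680.8 − 678.6) / (-70 − 0) = -0.03143
Steepest decrease is along −∇f = (+0.008333 E, +0.03143 N) → north.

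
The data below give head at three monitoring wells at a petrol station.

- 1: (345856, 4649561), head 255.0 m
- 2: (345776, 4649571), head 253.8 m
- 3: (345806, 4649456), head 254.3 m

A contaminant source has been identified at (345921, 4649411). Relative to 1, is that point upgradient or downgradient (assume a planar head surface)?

upgradient

Taking 1 as reference: 2−1 = (-80, 10, -1.2); 3−1 = (-50, -105, -0.7).
Solve a·Δx + b·Δy = Δh: det = (-80)·(-105) − (-50)·10 = 8900.
∂h/∂x = [(-1.2)·(-105) − (-0.7)·10] / 8900 = +0.01494
∂h/∂y = [(-80)·(-0.7) − (-50)·(-1.2)] / 8900 = -0.0004494
Head at (345921, 4649411) = 255.0 + (+0.01494)·(65) + (-0.0004494)·(-150) = 256.04 m.
That is higher than the 255.0 m at 1, so the point is upgradient.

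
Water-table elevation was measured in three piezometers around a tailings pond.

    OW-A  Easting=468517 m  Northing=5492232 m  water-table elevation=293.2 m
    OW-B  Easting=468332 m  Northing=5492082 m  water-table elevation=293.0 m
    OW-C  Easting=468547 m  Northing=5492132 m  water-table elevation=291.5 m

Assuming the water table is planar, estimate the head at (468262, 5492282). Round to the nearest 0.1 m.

296.5 m

With h = a·x + b·y + c and OW-A as origin, the differences give:
  (-185)·a + (-150)·b = -0.2
  30·a + (-100)·b = -1.7
Eliminate b (×(-100) and ×(-150), subtract): 23000·a = -235.00 → a = ∂h/∂x = -0.01022
Back-substitute: b = ∂h/∂y = +0.01393.
h(468262, 5492282) = 293.2 + (-0.01022)·(-255) + (+0.01393)·(50) = 293.2 +2.605 +0.697 = 296.502 m.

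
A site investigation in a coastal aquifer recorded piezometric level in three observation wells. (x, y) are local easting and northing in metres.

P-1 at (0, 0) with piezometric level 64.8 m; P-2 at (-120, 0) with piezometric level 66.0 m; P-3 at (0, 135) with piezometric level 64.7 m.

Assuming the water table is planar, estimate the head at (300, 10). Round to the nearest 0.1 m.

∂h/∂x = (66.0 − 64.8) / (-120 − 0) = -0.01000
∂h/∂y = (64.7 − 64.8) / (135 − 0) = -0.0007407
h(300, 10) = 64.8 + (-0.01000)·(300) + (-0.0007407)·(10) = 64.8 -3.000 -0.007 = 61.793 m.

61.8 m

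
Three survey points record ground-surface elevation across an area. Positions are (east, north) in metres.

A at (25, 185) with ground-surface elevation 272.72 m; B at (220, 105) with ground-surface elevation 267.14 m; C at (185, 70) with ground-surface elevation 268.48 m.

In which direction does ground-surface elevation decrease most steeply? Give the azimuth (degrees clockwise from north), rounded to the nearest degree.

078°

Taking A as reference: B−A = (195, -80, -5.58); C−A = (160, -115, -4.24).
Determinant of the coordinate differences = 195·(-115) − 160·(-80) = -9625.
∂z/∂x = [(-5.58)·(-115) − (-4.24)·(-80)] / -9625 = -0.03143
∂z/∂y = [195·(-4.24) − 160·(-5.58)] / -9625 = -0.006857
Steepest decrease is along −∇f: components (+0.03143 E, +0.006857 N).
Azimuth = atan2(+0.03143, +0.006857) = 77.7° ≈ 078°.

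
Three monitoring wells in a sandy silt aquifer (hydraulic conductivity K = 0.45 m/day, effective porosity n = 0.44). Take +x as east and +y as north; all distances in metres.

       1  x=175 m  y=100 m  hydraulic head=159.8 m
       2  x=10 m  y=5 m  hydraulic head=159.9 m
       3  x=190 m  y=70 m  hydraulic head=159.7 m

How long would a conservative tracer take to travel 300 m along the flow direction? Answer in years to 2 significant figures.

260 years

Differences from 1: to 2 (Δx, Δy, Δh) = (-165, -95, +0.1); to 3 = (15, -30, -0.1).
Solve a·Δx + b·Δy = Δh: det = (-165)·(-30) − 15·(-95) = 6375.
∂h/∂x = [(+0.1)·(-30) − (-0.1)·(-95)] / 6375 = -0.001961
∂h/∂y = [(-165)·(-0.1) − 15·(+0.1)] / 6375 = +0.002353
|∇h| = √(-0.001961² + 0.002353²) = 0.003063
Seepage velocity v = K·i/n = 0.45 × 0.003063 / 0.44 = 0.003133 m/day.
t = 300 / 0.003133 = 9.575e+04 days = 262 years.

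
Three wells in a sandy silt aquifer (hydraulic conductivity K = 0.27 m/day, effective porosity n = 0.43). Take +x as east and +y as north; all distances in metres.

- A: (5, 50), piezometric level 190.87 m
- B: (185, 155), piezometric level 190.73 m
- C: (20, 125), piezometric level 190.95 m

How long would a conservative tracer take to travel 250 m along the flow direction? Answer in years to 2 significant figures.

520 years

With h = a·x + b·y + c and A as origin, the differences give:
  180·a + 105·b = -0.14
  15·a + 75·b = +0.08
Eliminate b (×75 and ×105, subtract): 11925·a = -18.900 → a = ∂h/∂x = -0.001585
Back-substitute: b = ∂h/∂y = +0.001384.
|∇h| = √(-0.001585² + 0.001384²) = 0.002104
Seepage velocity v = K·i/n = 0.27 × 0.002104 / 0.43 = 0.001321 m/day.
t = 250 / 0.001321 = 1.893e+05 days = 518 years.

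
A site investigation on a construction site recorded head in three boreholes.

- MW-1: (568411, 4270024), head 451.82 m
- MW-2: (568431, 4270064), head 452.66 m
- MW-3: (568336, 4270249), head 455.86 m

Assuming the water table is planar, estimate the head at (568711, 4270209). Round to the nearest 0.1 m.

456.5 m

Differences from MW-1: to MW-2 (Δx, Δy, Δh) = (20, 40, +0.84); to MW-3 = (-75, 225, +4.04).
Solve a·Δx + b·Δy = Δh: det = 20·225 − (-75)·40 = 7500.
∂h/∂x = [(+0.84)·225 − (+4.04)·40] / 7500 = +0.003653
∂h/∂y = [20·(+4.04) − (-75)·(+0.84)] / 7500 = +0.01917
h(568711, 4270209) = 451.82 + (+0.003653)·(300) + (+0.01917)·(185) = 451.82 +1.096 +3.547 = 456.463 m.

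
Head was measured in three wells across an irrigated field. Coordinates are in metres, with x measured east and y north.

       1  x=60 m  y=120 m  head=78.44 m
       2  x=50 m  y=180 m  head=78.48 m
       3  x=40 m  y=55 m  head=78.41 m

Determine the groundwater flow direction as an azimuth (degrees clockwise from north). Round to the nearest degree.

Taking 1 as reference: 2−1 = (-10, 60, +0.04); 3−1 = (-20, -65, -0.03).
Determinant of the coordinate differences = (-10)·(-65) − (-20)·60 = 1850.
∂h/∂x = [(+0.04)·(-65) − (-0.03)·60] / 1850 = -0.0004324
∂h/∂y = [(-10)·(-0.03) − (-20)·(+0.04)] / 1850 = +0.0005946
Flow direction (−∇h) has components (+0.0004324 E, -0.0005946 N).
Azimuth = atan2(E, N) = atan2(+0.0004324, -0.0005946) = 144.0° ≈ 144°.

144°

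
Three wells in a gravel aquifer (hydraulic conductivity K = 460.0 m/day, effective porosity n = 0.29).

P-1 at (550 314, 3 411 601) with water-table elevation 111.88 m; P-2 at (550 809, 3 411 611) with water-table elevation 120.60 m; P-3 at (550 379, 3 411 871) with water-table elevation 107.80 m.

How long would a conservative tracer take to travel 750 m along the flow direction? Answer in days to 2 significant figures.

18 days

Taking P-1 as reference: P-2−P-1 = (495, 10, +8.72); P-3−P-1 = (65, 270, -4.08).
Determinant of the coordinate differences = 495·270 − 65·10 = 133000.
∂h/∂x = [(+8.72)·270 − (-4.08)·10] / 133000 = +0.01801
∂h/∂y = [495·(-4.08) − 65·(+8.72)] / 133000 = -0.01945
|∇h| = √(0.01801² + -0.01945²) = 0.02651
Seepage velocity v = K·i/n = 460.0 × 0.02651 / 0.29 = 42.05 m/day.
t = 750 / 42.05 = 17.84 days.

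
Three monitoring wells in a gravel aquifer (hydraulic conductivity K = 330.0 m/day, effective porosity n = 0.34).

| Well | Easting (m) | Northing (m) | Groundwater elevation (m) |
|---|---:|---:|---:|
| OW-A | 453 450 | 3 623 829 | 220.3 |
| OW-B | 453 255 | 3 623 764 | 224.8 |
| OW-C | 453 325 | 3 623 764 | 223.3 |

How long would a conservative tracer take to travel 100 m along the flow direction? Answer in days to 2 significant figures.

Differences from OW-A: to OW-B (Δx, Δy, Δh) = (-195, -65, +4.5); to OW-C = (-125, -65, +3.0).
Solve a·Δx + b·Δy = Δh: det = (-195)·(-65) − (-125)·(-65) = 4550.
∂h/∂x = [(+4.5)·(-65) − (+3.0)·(-65)] / 4550 = -0.02143
∂h/∂y = [(-195)·(+3.0) − (-125)·(+4.5)] / 4550 = -0.004945
|∇h| = √(-0.02143² + -0.004945²) = 0.02199
Seepage velocity v = K·i/n = 330.0 × 0.02199 / 0.34 = 21.34 m/day.
t = 100 / 21.34 = 4.686 days.

4.7 days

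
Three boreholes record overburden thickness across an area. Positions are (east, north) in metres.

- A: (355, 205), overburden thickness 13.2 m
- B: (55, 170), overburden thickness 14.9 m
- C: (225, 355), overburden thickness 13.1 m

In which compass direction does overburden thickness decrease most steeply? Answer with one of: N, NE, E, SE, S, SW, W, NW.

NE

Taking A as reference: B−A = (-300, -35, +1.7); C−A = (-130, 150, -0.1).
Solve a·Δx + b·Δy = Δd: det = (-300)·150 − (-130)·(-35) = -49550.
∂d/∂x = [(+1.7)·150 − (-0.1)·(-35)] / -49550 = -0.005076
∂d/∂y = [(-300)·(-0.1) − (-130)·(+1.7)] / -49550 = -0.005066
Steepest decrease is along −∇f = (+0.005076 E, +0.005066 N) → northeast.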